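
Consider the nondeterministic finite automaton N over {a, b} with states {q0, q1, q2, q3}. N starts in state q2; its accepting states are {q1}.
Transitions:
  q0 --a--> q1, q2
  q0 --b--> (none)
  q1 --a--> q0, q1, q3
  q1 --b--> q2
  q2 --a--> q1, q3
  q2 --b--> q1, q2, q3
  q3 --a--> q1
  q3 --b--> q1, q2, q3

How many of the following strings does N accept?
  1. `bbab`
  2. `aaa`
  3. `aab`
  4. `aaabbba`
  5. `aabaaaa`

`bbab`: accepted
`aaa`: accepted
`aab`: accepted
`aaabbba`: accepted
`aabaaaa`: accepted

5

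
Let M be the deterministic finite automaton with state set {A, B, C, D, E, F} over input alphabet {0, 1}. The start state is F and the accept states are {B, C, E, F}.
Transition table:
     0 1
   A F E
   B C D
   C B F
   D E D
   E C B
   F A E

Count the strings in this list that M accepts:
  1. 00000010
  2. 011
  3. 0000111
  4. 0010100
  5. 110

00000010: accepted
011: accepted
0000111: rejected
0010100: accepted
110: accepted

4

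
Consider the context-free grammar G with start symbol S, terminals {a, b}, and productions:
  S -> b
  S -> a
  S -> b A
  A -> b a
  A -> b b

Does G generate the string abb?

no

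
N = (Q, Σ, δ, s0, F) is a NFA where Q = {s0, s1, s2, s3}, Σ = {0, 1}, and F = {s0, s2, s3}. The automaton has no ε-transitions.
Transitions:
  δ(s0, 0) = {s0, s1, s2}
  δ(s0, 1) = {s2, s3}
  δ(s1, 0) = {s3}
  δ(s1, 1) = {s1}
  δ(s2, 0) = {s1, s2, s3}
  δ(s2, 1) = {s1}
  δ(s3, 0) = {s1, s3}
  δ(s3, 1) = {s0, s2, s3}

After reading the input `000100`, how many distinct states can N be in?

Start: {s0}
read 0: {s0, s1, s2}
read 0: {s0, s1, s2, s3}
read 0: {s0, s1, s2, s3}
read 1: {s0, s1, s2, s3}
read 0: {s0, s1, s2, s3}
read 0: {s0, s1, s2, s3}
Final reachable set {s0, s1, s2, s3} has 4 states.

4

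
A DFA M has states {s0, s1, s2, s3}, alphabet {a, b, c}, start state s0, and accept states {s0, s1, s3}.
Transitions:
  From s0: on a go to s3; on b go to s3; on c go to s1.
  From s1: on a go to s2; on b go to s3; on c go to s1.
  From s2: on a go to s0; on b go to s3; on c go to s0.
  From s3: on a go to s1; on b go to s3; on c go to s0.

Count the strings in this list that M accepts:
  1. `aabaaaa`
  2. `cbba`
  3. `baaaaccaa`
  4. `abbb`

`aabaaaa`: accepted
`cbba`: accepted
`baaaaccaa`: accepted
`abbb`: accepted

4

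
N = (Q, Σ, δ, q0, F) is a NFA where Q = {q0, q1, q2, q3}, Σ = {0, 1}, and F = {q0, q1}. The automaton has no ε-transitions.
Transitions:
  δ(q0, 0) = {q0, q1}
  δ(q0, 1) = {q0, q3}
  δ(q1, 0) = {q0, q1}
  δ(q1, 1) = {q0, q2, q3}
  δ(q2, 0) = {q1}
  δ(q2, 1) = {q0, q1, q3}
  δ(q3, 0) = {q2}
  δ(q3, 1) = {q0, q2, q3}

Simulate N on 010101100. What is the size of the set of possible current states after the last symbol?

2

Start: {q0}
read 0: {q0, q1}
read 1: {q0, q2, q3}
read 0: {q0, q1, q2}
read 1: {q0, q1, q2, q3}
read 0: {q0, q1, q2}
read 1: {q0, q1, q2, q3}
read 1: {q0, q1, q2, q3}
read 0: {q0, q1, q2}
read 0: {q0, q1}
Final reachable set {q0, q1} has 2 states.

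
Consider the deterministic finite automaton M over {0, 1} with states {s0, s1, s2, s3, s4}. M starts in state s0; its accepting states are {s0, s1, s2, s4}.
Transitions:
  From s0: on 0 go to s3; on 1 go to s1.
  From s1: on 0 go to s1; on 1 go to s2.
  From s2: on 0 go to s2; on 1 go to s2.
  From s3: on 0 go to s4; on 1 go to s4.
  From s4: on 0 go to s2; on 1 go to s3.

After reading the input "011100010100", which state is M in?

s2

s0 --0--> s3
s3 --1--> s4
s4 --1--> s3
s3 --1--> s4
s4 --0--> s2
s2 --0--> s2
s2 --0--> s2
s2 --1--> s2
s2 --0--> s2
s2 --1--> s2
s2 --0--> s2
s2 --0--> s2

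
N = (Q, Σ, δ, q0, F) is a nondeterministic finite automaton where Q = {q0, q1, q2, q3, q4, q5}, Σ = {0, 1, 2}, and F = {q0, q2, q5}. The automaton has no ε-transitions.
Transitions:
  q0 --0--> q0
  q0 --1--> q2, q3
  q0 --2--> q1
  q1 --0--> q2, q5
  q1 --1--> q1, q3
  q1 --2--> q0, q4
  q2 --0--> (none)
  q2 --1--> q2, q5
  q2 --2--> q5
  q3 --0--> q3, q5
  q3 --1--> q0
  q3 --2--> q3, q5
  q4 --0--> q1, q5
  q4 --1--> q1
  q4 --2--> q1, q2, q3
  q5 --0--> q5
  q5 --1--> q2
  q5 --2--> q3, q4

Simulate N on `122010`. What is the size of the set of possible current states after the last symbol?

4

Start: {q0}
read 1: {q2, q3}
read 2: {q3, q5}
read 2: {q3, q4, q5}
read 0: {q1, q3, q5}
read 1: {q0, q1, q2, q3}
read 0: {q0, q2, q3, q5}
Final reachable set {q0, q2, q3, q5} has 4 states.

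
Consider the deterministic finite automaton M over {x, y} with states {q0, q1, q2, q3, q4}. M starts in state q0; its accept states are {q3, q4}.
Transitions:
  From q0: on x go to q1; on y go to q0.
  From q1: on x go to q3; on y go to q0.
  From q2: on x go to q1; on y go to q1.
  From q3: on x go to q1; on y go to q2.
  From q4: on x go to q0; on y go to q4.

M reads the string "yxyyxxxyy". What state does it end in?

q0

q0 --y--> q0
q0 --x--> q1
q1 --y--> q0
q0 --y--> q0
q0 --x--> q1
q1 --x--> q3
q3 --x--> q1
q1 --y--> q0
q0 --y--> q0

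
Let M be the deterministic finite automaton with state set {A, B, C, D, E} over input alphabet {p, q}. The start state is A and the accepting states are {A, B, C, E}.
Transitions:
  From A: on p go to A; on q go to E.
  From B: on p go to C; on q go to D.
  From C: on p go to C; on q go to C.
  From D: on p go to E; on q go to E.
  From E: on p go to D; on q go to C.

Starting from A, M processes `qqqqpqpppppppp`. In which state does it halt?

A --q--> E
E --q--> C
C --q--> C
C --q--> C
C --p--> C
C --q--> C
C --p--> C
C --p--> C
C --p--> C
C --p--> C
C --p--> C
C --p--> C
C --p--> C
C --p--> C

C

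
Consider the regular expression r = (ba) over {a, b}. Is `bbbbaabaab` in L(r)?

no

No split of bbbbaabaab into u·v has b matching u and a matching v.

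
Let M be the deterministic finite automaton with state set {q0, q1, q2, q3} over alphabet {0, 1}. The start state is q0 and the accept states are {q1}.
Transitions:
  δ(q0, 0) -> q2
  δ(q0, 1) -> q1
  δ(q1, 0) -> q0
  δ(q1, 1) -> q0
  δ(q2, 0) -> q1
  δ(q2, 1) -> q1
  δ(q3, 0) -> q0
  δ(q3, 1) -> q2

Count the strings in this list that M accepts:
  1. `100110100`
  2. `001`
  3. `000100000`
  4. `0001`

`100110100`: rejected
`001`: rejected
`000100000`: rejected
`0001`: accepted

1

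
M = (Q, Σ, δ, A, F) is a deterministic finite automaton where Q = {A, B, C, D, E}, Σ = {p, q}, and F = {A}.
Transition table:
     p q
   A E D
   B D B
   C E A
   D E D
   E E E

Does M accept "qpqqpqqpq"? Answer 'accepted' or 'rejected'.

rejected

A --q--> D
D --p--> E
E --q--> E
E --q--> E
E --p--> E
E --q--> E
E --q--> E
E --p--> E
E --q--> E
End in state E, which is not an accepting state.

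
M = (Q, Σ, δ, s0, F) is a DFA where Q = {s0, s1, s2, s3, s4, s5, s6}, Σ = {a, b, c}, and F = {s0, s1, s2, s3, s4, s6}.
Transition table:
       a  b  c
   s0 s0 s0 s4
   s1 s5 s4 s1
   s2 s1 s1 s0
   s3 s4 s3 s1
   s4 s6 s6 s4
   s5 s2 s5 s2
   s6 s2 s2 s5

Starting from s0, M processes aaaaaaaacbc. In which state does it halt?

s5

s0 --a--> s0
s0 --a--> s0
s0 --a--> s0
s0 --a--> s0
s0 --a--> s0
s0 --a--> s0
s0 --a--> s0
s0 --a--> s0
s0 --c--> s4
s4 --b--> s6
s6 --c--> s5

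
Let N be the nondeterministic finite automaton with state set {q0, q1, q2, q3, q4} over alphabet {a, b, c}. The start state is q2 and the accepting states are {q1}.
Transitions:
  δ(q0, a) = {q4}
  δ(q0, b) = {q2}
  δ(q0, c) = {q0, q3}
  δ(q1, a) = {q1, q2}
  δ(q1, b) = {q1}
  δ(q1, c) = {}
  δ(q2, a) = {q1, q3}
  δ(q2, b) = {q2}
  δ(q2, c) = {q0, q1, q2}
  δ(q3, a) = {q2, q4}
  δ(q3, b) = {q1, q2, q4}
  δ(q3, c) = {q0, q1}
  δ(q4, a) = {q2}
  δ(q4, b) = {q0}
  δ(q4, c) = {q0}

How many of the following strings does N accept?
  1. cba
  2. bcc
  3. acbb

cba: accepted
bcc: accepted
acbb: accepted

3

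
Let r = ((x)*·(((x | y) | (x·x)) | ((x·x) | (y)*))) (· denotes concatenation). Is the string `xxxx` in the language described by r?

yes

Split as xx·xx: (x)* matches xx and (((x|y)|(x·x))|((x·x)|(y)*)) matches xx.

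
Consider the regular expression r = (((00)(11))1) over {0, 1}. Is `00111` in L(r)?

Split as 0011·1: ((00)(11)) matches 0011 and 1 matches 1.

yes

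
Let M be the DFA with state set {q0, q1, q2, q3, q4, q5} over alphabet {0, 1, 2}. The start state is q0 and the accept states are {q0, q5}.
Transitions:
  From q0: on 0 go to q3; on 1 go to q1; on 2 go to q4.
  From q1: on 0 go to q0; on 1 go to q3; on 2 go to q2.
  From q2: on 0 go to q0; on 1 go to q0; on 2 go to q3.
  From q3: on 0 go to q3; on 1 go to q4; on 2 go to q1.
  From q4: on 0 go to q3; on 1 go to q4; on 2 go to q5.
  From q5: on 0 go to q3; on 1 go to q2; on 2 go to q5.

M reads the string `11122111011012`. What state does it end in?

q0 --1--> q1
q1 --1--> q3
q3 --1--> q4
q4 --2--> q5
q5 --2--> q5
q5 --1--> q2
q2 --1--> q0
q0 --1--> q1
q1 --0--> q0
q0 --1--> q1
q1 --1--> q3
q3 --0--> q3
q3 --1--> q4
q4 --2--> q5

q5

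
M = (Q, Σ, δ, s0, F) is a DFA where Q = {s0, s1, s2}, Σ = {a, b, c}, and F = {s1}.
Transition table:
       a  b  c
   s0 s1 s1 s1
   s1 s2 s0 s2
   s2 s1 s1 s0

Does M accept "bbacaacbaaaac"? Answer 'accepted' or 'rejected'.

rejected

s0 --b--> s1
s1 --b--> s0
s0 --a--> s1
s1 --c--> s2
s2 --a--> s1
s1 --a--> s2
s2 --c--> s0
s0 --b--> s1
s1 --a--> s2
s2 --a--> s1
s1 --a--> s2
s2 --a--> s1
s1 --c--> s2
End in state s2, which is not an accepting state.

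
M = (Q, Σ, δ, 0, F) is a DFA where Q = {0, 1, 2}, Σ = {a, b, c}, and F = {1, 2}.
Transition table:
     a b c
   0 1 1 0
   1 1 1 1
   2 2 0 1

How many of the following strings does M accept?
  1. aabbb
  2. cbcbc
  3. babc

3

aabbb: accepted
cbcbc: accepted
babc: accepted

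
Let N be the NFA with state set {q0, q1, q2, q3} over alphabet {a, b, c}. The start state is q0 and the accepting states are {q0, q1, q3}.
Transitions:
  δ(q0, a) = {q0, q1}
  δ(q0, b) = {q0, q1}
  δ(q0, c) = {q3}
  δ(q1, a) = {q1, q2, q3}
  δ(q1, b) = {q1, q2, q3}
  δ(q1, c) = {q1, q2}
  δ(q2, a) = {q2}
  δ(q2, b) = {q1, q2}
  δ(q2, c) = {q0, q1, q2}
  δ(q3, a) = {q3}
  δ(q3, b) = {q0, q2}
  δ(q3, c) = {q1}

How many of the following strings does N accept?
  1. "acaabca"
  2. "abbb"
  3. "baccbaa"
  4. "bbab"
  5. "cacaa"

5

"acaabca": accepted
"abbb": accepted
"baccbaa": accepted
"bbab": accepted
"cacaa": accepted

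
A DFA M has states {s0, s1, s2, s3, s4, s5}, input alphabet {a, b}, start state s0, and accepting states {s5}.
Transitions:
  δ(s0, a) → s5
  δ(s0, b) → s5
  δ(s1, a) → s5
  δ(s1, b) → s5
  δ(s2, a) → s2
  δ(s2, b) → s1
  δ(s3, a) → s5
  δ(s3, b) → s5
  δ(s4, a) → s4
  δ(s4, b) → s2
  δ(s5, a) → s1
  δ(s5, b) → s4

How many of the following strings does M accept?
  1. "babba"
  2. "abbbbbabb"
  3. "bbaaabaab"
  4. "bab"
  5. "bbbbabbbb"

"babba": rejected
"abbbbbabb": rejected
"bbaaabaab": rejected
"bab": accepted
"bbbbabbbb": accepted

2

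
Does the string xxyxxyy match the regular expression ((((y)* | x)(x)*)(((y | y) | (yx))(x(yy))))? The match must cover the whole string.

yes

Split as xx·yxxyy: (((y)*|x)(x)*) matches xx and (((y|y)|(yx))(x(yy))) matches yxxyy.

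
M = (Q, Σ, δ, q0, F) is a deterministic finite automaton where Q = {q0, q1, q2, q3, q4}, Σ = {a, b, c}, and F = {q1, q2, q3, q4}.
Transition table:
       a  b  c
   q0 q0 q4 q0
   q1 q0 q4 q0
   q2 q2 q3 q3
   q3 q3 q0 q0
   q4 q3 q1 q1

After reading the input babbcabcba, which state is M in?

q3

q0 --b--> q4
q4 --a--> q3
q3 --b--> q0
q0 --b--> q4
q4 --c--> q1
q1 --a--> q0
q0 --b--> q4
q4 --c--> q1
q1 --b--> q4
q4 --a--> q3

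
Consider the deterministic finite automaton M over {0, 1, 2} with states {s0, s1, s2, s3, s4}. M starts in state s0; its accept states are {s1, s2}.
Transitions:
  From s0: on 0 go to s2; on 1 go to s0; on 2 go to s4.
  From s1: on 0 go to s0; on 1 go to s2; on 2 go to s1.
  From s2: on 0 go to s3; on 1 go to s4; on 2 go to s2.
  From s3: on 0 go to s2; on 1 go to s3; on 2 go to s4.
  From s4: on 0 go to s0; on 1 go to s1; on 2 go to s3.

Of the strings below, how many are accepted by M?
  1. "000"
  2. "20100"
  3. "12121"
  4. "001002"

"000": accepted
"20100": rejected
"12121": accepted
"001002": rejected

2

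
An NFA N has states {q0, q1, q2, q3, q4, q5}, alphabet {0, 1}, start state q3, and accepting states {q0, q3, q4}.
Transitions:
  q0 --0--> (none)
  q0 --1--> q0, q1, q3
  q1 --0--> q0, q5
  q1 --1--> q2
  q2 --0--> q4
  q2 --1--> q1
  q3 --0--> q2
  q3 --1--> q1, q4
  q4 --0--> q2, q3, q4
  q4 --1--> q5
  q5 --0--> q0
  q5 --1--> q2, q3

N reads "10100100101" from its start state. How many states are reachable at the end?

6

Start: {q3}
read 1: {q1, q4}
read 0: {q0, q2, q3, q4, q5}
read 1: {q0, q1, q2, q3, q4, q5}
read 0: {q0, q2, q3, q4, q5}
read 0: {q0, q2, q3, q4}
read 1: {q0, q1, q3, q4, q5}
read 0: {q0, q2, q3, q4, q5}
read 0: {q0, q2, q3, q4}
read 1: {q0, q1, q3, q4, q5}
read 0: {q0, q2, q3, q4, q5}
read 1: {q0, q1, q2, q3, q4, q5}
Final reachable set {q0, q1, q2, q3, q4, q5} has 6 states.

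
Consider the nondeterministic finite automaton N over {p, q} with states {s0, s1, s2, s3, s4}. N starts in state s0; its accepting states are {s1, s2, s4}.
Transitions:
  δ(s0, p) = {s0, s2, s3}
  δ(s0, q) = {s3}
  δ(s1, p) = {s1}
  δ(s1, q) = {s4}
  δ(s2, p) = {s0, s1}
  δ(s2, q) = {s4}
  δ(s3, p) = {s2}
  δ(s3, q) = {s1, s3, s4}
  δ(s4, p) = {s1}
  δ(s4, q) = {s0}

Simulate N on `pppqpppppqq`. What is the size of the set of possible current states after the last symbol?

4

Start: {s0}
read p: {s0, s2, s3}
read p: {s0, s1, s2, s3}
read p: {s0, s1, s2, s3}
read q: {s1, s3, s4}
read p: {s1, s2}
read p: {s0, s1}
read p: {s0, s1, s2, s3}
read p: {s0, s1, s2, s3}
read p: {s0, s1, s2, s3}
read q: {s1, s3, s4}
read q: {s0, s1, s3, s4}
Final reachable set {s0, s1, s3, s4} has 4 states.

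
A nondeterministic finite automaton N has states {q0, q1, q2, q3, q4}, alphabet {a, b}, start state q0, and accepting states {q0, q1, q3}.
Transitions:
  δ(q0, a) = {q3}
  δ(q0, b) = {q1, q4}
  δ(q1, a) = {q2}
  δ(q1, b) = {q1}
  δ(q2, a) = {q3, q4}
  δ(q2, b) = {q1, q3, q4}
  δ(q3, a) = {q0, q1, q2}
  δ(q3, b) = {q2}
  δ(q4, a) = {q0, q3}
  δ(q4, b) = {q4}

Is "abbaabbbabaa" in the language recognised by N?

accepted

Start: {q0}
read a: {q3}
read b: {q2}
read b: {q1, q3, q4}
read a: {q0, q1, q2, q3}
read a: {q0, q1, q2, q3, q4}
read b: {q1, q2, q3, q4}
read b: {q1, q2, q3, q4}
read b: {q1, q2, q3, q4}
read a: {q0, q1, q2, q3, q4}
read b: {q1, q2, q3, q4}
read a: {q0, q1, q2, q3, q4}
read a: {q0, q1, q2, q3, q4}
Reachable ∩ accepting = {q0, q1, q3} — nonempty.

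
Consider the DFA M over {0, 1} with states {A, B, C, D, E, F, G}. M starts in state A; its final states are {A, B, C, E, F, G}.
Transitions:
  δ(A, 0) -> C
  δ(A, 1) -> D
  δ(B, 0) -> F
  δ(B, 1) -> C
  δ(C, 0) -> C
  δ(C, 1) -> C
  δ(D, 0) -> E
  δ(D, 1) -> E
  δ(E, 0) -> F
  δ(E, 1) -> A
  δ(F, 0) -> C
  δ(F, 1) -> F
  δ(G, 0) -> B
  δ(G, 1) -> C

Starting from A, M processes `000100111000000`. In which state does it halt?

A --0--> C
C --0--> C
C --0--> C
C --1--> C
C --0--> C
C --0--> C
C --1--> C
C --1--> C
C --1--> C
C --0--> C
C --0--> C
C --0--> C
C --0--> C
C --0--> C
C --0--> C

C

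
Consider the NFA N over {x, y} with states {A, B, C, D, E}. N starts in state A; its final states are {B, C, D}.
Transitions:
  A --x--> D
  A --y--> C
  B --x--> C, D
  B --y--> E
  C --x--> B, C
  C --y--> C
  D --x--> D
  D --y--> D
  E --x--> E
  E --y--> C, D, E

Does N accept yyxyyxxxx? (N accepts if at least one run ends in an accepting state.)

accepted

Start: {A}
read y: {C}
read y: {C}
read x: {B, C}
read y: {C, E}
read y: {C, D, E}
read x: {B, C, D, E}
read x: {B, C, D, E}
read x: {B, C, D, E}
read x: {B, C, D, E}
Reachable ∩ accepting = {B, C, D} — nonempty.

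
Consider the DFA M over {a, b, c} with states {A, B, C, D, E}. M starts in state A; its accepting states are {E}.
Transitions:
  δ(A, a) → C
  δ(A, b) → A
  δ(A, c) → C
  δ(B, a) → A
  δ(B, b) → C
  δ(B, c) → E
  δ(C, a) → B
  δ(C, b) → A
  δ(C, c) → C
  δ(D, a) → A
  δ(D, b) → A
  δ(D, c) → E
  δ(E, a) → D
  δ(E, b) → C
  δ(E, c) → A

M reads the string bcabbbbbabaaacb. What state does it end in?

A

A --b--> A
A --c--> C
C --a--> B
B --b--> C
C --b--> A
A --b--> A
A --b--> A
A --b--> A
A --a--> C
C --b--> A
A --a--> C
C --a--> B
B --a--> A
A --c--> C
C --b--> A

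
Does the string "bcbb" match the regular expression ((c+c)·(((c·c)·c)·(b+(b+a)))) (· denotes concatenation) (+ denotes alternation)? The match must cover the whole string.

no

No split of bcbb into u·v has (c+c) matching u and (((c·c)·c)·(b+(b+a))) matching v.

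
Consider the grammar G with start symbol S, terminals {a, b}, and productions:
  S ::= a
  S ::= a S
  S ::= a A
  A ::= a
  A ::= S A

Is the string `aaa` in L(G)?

yes

S ⇒ aA ⇒ aSA ⇒ aaA ⇒ aaa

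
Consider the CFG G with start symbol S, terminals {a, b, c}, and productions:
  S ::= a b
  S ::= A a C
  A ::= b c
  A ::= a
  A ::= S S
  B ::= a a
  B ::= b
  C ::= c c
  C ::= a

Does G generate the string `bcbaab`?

no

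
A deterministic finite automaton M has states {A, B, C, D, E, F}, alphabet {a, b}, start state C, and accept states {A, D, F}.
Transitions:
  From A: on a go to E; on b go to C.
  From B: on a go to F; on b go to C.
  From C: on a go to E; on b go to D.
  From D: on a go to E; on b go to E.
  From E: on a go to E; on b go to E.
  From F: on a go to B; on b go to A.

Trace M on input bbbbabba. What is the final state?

E

C --b--> D
D --b--> E
E --b--> E
E --b--> E
E --a--> E
E --b--> E
E --b--> E
E --a--> E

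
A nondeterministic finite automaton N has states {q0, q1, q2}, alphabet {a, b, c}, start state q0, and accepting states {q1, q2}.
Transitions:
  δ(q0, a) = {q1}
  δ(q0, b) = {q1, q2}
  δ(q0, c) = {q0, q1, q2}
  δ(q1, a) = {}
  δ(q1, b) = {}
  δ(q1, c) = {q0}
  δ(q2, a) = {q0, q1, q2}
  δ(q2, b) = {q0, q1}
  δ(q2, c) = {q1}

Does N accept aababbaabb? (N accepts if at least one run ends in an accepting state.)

Start: {q0}
read a: {q1}
read a: {}
The reachable set is empty and stays empty for the remaining 8 symbols.
Reachable ∩ accepting = {} — empty.

rejected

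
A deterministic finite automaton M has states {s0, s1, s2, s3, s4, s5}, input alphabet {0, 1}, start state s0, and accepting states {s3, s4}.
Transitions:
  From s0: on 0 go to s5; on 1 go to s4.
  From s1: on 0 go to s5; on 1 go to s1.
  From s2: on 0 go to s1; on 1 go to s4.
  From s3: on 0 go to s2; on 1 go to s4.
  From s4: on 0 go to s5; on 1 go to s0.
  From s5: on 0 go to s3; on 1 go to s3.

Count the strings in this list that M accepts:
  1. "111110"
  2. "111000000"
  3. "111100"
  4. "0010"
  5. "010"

"111110": rejected
"111000000": accepted
"111100": accepted
"0010": rejected
"010": rejected

2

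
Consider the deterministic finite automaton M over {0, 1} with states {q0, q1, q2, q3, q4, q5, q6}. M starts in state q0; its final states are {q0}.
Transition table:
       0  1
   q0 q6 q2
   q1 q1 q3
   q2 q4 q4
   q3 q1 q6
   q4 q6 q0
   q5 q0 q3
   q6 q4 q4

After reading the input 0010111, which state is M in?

q0 --0--> q6
q6 --0--> q4
q4 --1--> q0
q0 --0--> q6
q6 --1--> q4
q4 --1--> q0
q0 --1--> q2

q2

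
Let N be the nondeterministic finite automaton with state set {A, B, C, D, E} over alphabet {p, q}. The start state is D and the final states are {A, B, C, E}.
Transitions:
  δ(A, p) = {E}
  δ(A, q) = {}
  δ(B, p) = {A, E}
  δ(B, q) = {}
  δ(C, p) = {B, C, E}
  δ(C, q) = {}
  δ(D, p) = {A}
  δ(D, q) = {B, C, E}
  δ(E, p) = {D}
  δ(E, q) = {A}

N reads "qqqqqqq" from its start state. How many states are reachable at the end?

0

Start: {D}
read q: {B, C, E}
read q: {A}
read q: {}
The reachable set is empty and stays empty for the remaining 4 symbols.
Final reachable set {} has 0 states.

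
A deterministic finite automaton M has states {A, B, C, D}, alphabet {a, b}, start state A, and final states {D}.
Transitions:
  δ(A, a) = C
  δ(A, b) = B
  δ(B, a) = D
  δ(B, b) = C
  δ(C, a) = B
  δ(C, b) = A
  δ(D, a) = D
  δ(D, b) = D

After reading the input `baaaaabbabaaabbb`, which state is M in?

D

A --b--> B
B --a--> D
D --a--> D
D --a--> D
D --a--> D
D --a--> D
D --b--> D
D --b--> D
D --a--> D
D --b--> D
D --a--> D
D --a--> D
D --a--> D
D --b--> D
D --b--> D
D --b--> D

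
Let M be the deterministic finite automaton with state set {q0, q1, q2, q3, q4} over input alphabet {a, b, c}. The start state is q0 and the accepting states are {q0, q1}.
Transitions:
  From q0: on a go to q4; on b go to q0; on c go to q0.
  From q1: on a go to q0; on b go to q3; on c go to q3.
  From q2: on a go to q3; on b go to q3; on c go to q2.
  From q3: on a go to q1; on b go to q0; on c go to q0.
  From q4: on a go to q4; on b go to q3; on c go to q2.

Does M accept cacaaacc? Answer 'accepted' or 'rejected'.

q0 --c--> q0
q0 --a--> q4
q4 --c--> q2
q2 --a--> q3
q3 --a--> q1
q1 --a--> q0
q0 --c--> q0
q0 --c--> q0
End in state q0, which is an accepting state.

accepted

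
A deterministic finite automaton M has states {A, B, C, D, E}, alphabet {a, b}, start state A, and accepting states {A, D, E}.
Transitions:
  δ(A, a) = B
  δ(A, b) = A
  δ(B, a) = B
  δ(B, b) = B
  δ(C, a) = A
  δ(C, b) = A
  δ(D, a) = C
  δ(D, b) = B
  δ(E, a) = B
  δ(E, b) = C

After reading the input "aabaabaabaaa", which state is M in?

A --a--> B
B --a--> B
B --b--> B
B --a--> B
B --a--> B
B --b--> B
B --a--> B
B --a--> B
B --b--> B
B --a--> B
B --a--> B
B --a--> B

B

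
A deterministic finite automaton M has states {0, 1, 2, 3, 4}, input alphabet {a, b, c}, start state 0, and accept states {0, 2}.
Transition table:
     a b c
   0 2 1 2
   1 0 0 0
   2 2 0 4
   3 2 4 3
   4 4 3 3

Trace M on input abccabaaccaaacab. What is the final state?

3

0 --a--> 2
2 --b--> 0
0 --c--> 2
2 --c--> 4
4 --a--> 4
4 --b--> 3
3 --a--> 2
2 --a--> 2
2 --c--> 4
4 --c--> 3
3 --a--> 2
2 --a--> 2
2 --a--> 2
2 --c--> 4
4 --a--> 4
4 --b--> 3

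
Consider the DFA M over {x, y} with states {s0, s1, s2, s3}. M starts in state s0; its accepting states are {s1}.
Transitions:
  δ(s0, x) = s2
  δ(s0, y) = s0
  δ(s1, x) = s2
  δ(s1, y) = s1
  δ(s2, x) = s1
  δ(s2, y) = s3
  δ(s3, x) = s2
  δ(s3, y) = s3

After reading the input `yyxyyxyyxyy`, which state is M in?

s3

s0 --y--> s0
s0 --y--> s0
s0 --x--> s2
s2 --y--> s3
s3 --y--> s3
s3 --x--> s2
s2 --y--> s3
s3 --y--> s3
s3 --x--> s2
s2 --y--> s3
s3 --y--> s3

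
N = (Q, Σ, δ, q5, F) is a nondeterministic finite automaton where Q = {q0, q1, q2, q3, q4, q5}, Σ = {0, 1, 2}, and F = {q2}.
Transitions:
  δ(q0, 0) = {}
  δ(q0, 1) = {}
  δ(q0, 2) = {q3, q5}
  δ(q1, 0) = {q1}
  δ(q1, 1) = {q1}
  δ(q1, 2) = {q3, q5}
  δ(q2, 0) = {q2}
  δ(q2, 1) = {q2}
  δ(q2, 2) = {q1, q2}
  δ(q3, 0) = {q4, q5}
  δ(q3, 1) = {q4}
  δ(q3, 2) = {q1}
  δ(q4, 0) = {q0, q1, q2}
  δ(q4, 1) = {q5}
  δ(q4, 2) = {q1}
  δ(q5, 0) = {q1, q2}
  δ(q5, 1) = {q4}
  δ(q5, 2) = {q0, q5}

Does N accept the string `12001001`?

rejected

Start: {q5}
read 1: {q4}
read 2: {q1}
read 0: {q1}
read 0: {q1}
read 1: {q1}
read 0: {q1}
read 0: {q1}
read 1: {q1}
Reachable ∩ accepting = {} — empty.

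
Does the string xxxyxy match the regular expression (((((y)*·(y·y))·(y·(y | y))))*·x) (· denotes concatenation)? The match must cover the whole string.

No split of xxxyxy into u·v has ((((y)*·(y·y))·(y·(y|y))))* matching u and x matching v.

no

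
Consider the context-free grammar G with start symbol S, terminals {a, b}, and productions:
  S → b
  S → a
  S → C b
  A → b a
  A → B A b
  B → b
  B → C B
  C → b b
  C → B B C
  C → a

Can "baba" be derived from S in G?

no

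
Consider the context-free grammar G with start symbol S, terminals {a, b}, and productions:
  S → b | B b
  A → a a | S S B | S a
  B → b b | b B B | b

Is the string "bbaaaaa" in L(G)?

no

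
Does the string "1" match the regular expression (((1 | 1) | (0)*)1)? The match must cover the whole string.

Split as ε·1: ((1|1)|(0)*) matches ε and 1 matches 1.

yes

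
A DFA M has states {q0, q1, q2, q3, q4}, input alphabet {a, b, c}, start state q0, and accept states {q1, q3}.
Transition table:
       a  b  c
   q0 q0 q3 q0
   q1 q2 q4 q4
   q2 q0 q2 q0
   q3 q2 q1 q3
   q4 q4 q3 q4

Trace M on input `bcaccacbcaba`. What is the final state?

q0

q0 --b--> q3
q3 --c--> q3
q3 --a--> q2
q2 --c--> q0
q0 --c--> q0
q0 --a--> q0
q0 --c--> q0
q0 --b--> q3
q3 --c--> q3
q3 --a--> q2
q2 --b--> q2
q2 --a--> q0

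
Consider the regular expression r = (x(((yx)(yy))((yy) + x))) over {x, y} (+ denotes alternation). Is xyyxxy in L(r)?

No split of xyyxxy into u·v has x matching u and (((yx)(yy))((yy)+x)) matching v.

no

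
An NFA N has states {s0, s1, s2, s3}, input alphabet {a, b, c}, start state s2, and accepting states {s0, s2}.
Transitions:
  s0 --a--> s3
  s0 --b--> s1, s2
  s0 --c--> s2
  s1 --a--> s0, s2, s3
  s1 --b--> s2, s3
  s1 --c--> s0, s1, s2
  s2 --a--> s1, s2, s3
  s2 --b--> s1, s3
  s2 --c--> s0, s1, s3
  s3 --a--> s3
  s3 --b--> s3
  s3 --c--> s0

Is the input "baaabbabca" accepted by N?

accepted

Start: {s2}
read b: {s1, s3}
read a: {s0, s2, s3}
read a: {s1, s2, s3}
read a: {s0, s1, s2, s3}
read b: {s1, s2, s3}
read b: {s1, s2, s3}
read a: {s0, s1, s2, s3}
read b: {s1, s2, s3}
read c: {s0, s1, s2, s3}
read a: {s0, s1, s2, s3}
Reachable ∩ accepting = {s0, s2} — nonempty.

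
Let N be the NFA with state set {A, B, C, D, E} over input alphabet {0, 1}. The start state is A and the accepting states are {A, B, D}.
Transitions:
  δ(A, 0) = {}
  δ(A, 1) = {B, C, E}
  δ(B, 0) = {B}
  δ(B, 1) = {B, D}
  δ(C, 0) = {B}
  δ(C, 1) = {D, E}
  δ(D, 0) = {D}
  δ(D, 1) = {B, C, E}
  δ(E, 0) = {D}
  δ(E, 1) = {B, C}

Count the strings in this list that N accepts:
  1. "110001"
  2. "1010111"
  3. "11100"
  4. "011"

3

"110001": accepted
"1010111": accepted
"11100": accepted
"011": rejected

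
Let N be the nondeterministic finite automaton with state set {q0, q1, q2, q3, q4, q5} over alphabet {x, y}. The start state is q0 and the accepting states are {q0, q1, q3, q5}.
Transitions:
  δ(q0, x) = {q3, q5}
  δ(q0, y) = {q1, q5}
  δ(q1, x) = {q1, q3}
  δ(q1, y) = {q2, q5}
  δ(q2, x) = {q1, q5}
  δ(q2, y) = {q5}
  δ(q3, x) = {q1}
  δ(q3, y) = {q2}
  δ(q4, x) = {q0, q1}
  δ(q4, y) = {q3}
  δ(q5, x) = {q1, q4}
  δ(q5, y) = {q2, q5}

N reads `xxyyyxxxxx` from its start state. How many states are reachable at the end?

Start: {q0}
read x: {q3, q5}
read x: {q1, q4}
read y: {q2, q3, q5}
read y: {q2, q5}
read y: {q2, q5}
read x: {q1, q4, q5}
read x: {q0, q1, q3, q4}
read x: {q0, q1, q3, q5}
read x: {q1, q3, q4, q5}
read x: {q0, q1, q3, q4}
Final reachable set {q0, q1, q3, q4} has 4 states.

4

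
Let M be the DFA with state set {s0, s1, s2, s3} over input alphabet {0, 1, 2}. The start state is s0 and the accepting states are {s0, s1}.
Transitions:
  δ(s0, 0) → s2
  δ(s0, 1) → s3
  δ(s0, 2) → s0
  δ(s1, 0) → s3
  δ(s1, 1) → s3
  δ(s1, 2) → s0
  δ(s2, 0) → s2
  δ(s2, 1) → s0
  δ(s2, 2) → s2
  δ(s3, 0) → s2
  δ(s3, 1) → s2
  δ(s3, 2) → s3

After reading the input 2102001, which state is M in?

s0

s0 --2--> s0
s0 --1--> s3
s3 --0--> s2
s2 --2--> s2
s2 --0--> s2
s2 --0--> s2
s2 --1--> s0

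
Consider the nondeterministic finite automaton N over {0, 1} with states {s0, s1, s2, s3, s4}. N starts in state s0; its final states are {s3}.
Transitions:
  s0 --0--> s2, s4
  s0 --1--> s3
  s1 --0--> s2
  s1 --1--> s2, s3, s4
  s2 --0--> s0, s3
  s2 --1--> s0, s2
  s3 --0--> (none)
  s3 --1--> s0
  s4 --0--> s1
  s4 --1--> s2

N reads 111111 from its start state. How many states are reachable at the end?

1

Start: {s0}
read 1: {s3}
read 1: {s0}
read 1: {s3}
read 1: {s0}
read 1: {s3}
read 1: {s0}
Final reachable set {s0} has 1 state.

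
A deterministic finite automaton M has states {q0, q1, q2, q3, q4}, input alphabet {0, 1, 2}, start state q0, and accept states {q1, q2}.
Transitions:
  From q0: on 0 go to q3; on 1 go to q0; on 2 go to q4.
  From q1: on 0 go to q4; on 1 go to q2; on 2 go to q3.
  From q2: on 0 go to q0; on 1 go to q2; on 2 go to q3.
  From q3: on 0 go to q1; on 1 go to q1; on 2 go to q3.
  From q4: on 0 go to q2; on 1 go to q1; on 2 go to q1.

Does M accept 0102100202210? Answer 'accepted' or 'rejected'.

rejected

q0 --0--> q3
q3 --1--> q1
q1 --0--> q4
q4 --2--> q1
q1 --1--> q2
q2 --0--> q0
q0 --0--> q3
q3 --2--> q3
q3 --0--> q1
q1 --2--> q3
q3 --2--> q3
q3 --1--> q1
q1 --0--> q4
End in state q4, which is not an accepting state.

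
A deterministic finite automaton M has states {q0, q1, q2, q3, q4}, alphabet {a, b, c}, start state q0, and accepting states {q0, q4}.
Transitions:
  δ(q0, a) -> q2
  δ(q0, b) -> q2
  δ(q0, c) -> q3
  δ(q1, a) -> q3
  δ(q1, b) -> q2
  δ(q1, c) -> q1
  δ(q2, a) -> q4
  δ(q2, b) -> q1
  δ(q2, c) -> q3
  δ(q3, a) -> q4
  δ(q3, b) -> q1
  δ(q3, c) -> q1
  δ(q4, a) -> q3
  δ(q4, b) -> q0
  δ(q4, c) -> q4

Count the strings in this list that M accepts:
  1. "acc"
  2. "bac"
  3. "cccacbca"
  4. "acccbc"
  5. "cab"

"acc": rejected
"bac": accepted
"cccacbca": accepted
"acccbc": rejected
"cab": accepted

3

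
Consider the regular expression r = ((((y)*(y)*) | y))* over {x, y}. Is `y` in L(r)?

Split into 1 piece y; each matches (((y)*(y)*)|y).

yes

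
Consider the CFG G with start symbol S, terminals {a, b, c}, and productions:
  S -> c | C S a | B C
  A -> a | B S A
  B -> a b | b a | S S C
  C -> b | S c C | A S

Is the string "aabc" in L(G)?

no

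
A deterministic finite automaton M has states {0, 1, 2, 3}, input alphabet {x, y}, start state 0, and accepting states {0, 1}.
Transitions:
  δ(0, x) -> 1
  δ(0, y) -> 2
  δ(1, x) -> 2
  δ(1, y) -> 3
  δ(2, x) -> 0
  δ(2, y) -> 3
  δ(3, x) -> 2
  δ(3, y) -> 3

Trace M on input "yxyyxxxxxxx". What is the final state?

0 --y--> 2
2 --x--> 0
0 --y--> 2
2 --y--> 3
3 --x--> 2
2 --x--> 0
0 --x--> 1
1 --x--> 2
2 --x--> 0
0 --x--> 1
1 --x--> 2

2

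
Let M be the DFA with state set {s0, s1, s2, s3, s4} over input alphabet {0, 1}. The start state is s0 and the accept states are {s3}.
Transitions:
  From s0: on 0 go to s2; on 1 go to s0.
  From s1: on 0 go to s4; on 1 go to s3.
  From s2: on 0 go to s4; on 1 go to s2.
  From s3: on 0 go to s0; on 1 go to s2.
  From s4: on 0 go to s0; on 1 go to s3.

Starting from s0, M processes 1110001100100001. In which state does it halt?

s0

s0 --1--> s0
s0 --1--> s0
s0 --1--> s0
s0 --0--> s2
s2 --0--> s4
s4 --0--> s0
s0 --1--> s0
s0 --1--> s0
s0 --0--> s2
s2 --0--> s4
s4 --1--> s3
s3 --0--> s0
s0 --0--> s2
s2 --0--> s4
s4 --0--> s0
s0 --1--> s0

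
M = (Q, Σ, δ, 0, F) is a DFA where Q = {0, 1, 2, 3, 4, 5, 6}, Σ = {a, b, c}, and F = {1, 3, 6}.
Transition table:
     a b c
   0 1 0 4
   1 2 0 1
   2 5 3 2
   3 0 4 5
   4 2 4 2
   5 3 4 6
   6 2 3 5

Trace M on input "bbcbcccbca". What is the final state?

3

0 --b--> 0
0 --b--> 0
0 --c--> 4
4 --b--> 4
4 --c--> 2
2 --c--> 2
2 --c--> 2
2 --b--> 3
3 --c--> 5
5 --a--> 3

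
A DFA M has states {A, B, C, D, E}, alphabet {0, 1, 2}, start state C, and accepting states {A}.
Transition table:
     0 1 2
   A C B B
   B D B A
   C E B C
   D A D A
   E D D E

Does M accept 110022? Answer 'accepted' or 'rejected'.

accepted

C --1--> B
B --1--> B
B --0--> D
D --0--> A
A --2--> B
B --2--> A
End in state A, which is an accepting state.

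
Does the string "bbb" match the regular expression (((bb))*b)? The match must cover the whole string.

Split as bb·b: ((bb))* matches bb and b matches b.

yes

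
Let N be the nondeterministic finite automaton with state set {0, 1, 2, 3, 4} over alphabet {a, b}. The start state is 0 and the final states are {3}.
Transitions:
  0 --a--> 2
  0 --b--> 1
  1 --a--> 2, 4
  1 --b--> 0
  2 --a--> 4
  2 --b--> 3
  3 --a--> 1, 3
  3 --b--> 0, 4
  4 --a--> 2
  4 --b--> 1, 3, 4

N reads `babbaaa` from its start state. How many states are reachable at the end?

4

Start: {0}
read b: {1}
read a: {2, 4}
read b: {1, 3, 4}
read b: {0, 1, 3, 4}
read a: {1, 2, 3, 4}
read a: {1, 2, 3, 4}
read a: {1, 2, 3, 4}
Final reachable set {1, 2, 3, 4} has 4 states.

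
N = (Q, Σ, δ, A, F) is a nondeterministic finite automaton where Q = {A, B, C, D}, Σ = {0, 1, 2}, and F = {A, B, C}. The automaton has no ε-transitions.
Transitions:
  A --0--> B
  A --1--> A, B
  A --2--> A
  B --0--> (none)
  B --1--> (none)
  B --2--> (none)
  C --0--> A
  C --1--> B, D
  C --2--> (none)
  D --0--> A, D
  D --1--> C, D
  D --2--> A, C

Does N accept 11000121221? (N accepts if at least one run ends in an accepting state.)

Start: {A}
read 1: {A, B}
read 1: {A, B}
read 0: {B}
read 0: {}
The reachable set is empty and stays empty for the remaining 7 symbols.
Reachable ∩ accepting = {} — empty.

rejected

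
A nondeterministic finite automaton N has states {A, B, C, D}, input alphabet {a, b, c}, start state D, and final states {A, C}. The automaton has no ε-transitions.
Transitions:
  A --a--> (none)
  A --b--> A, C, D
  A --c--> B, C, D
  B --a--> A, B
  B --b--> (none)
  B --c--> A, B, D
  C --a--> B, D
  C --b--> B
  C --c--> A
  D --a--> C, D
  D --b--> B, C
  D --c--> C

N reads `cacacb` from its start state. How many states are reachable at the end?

Start: {D}
read c: {C}
read a: {B, D}
read c: {A, B, C, D}
read a: {A, B, C, D}
read c: {A, B, C, D}
read b: {A, B, C, D}
Final reachable set {A, B, C, D} has 4 states.

4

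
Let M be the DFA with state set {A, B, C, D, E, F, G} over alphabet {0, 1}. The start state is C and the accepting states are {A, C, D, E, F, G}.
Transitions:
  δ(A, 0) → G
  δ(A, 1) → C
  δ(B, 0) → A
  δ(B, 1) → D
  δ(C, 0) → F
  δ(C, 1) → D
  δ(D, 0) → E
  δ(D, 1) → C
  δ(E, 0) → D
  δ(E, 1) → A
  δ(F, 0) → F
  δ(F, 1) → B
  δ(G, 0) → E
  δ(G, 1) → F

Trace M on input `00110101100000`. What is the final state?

C --0--> F
F --0--> F
F --1--> B
B --1--> D
D --0--> E
E --1--> A
A --0--> G
G --1--> F
F --1--> B
B --0--> A
A --0--> G
G --0--> E
E --0--> D
D --0--> E

E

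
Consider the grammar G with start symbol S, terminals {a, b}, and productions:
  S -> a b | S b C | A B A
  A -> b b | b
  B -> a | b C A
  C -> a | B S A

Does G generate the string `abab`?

no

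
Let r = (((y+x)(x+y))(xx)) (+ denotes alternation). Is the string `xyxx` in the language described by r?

Split as xy·xx: ((y+x)(x+y)) matches xy and (xx) matches xx.

yes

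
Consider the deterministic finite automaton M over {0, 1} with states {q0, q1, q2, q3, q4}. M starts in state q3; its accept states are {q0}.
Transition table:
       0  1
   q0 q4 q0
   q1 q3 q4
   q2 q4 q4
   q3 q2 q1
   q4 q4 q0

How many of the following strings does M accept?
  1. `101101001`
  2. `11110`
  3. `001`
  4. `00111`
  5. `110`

3

`101101001`: accepted
`11110`: rejected
`001`: accepted
`00111`: accepted
`110`: rejected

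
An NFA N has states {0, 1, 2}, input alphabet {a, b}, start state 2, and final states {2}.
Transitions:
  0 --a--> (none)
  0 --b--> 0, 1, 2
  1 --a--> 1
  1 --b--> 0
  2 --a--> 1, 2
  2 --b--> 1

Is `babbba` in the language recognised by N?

accepted

Start: {2}
read b: {1}
read a: {1}
read b: {0}
read b: {0, 1, 2}
read b: {0, 1, 2}
read a: {1, 2}
Reachable ∩ accepting = {2} — nonempty.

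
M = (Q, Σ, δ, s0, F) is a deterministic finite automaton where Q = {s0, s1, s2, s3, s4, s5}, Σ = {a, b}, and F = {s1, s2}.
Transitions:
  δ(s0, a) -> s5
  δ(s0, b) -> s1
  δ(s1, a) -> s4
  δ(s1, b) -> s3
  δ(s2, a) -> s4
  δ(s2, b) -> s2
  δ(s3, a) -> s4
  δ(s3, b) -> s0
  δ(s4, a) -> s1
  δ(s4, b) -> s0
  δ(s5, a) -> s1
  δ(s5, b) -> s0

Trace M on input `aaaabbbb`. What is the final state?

s0 --a--> s5
s5 --a--> s1
s1 --a--> s4
s4 --a--> s1
s1 --b--> s3
s3 --b--> s0
s0 --b--> s1
s1 --b--> s3

s3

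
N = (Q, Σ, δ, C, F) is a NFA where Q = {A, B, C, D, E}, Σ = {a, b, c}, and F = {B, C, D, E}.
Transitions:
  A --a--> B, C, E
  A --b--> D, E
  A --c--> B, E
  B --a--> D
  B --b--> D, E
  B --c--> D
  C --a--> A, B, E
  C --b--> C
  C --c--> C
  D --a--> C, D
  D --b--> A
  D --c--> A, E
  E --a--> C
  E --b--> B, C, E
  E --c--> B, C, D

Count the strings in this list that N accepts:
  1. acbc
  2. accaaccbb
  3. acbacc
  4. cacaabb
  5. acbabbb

acbc: accepted
accaaccbb: accepted
acbacc: accepted
cacaabb: accepted
acbabbb: accepted

5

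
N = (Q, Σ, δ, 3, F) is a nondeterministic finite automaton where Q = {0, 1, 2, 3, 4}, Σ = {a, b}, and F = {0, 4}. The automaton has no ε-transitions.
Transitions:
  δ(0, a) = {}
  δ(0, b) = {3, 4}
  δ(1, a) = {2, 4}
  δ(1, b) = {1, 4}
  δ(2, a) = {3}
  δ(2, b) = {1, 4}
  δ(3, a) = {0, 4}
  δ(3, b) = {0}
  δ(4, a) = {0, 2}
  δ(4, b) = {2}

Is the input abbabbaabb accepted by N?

Start: {3}
read a: {0, 4}
read b: {2, 3, 4}
read b: {0, 1, 2, 4}
read a: {0, 2, 3, 4}
read b: {0, 1, 2, 3, 4}
read b: {0, 1, 2, 3, 4}
read a: {0, 2, 3, 4}
read a: {0, 2, 3, 4}
read b: {0, 1, 2, 3, 4}
read b: {0, 1, 2, 3, 4}
Reachable ∩ accepting = {0, 4} — nonempty.

accepted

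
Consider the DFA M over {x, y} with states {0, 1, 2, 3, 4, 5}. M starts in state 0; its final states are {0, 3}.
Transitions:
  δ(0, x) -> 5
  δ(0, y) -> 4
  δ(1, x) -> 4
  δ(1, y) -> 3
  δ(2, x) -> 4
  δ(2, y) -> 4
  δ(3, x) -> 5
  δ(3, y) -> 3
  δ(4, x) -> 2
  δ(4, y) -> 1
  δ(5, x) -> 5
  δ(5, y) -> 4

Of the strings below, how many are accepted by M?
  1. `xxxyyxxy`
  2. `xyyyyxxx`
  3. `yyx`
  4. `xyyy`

`xxxyyxxy`: rejected
`xyyyyxxx`: rejected
`yyx`: rejected
`xyyy`: accepted

1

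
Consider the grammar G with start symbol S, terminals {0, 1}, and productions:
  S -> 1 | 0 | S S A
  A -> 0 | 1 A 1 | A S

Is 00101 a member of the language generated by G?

yes

S ⇒ SSA ⇒ 0SA ⇒ 00A ⇒ 001A1 ⇒ 00101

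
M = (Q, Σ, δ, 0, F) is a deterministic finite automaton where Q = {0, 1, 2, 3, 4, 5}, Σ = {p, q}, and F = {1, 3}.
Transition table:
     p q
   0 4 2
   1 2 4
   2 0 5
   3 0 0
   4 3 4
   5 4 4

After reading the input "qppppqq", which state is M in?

5

0 --q--> 2
2 --p--> 0
0 --p--> 4
4 --p--> 3
3 --p--> 0
0 --q--> 2
2 --q--> 5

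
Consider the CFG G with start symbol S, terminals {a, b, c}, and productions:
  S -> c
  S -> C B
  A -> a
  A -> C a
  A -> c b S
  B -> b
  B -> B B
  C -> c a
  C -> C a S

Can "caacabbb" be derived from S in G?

yes

S ⇒ CB ⇒ CaSB ⇒ caaSB ⇒ caaCBB ⇒ caacaBB ⇒ caacaBBB ⇒ caacabBB ⇒ caacabbB ⇒ caacabbb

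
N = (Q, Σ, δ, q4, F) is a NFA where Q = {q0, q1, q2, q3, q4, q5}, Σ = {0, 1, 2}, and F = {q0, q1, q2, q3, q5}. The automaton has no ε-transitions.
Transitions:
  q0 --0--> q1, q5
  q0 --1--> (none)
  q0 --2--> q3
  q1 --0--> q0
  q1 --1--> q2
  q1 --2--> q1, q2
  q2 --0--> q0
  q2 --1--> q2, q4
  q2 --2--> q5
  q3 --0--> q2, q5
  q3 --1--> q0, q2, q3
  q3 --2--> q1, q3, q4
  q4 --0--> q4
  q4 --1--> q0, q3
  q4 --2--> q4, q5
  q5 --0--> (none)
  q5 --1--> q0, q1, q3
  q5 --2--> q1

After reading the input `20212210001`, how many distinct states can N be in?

4

Start: {q4}
read 2: {q4, q5}
read 0: {q4}
read 2: {q4, q5}
read 1: {q0, q1, q3}
read 2: {q1, q2, q3, q4}
read 2: {q1, q2, q3, q4, q5}
read 1: {q0, q1, q2, q3, q4}
read 0: {q0, q1, q2, q4, q5}
read 0: {q0, q1, q4, q5}
read 0: {q0, q1, q4, q5}
read 1: {q0, q1, q2, q3}
Final reachable set {q0, q1, q2, q3} has 4 states.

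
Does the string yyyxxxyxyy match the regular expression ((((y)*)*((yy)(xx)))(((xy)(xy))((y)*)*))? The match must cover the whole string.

yes

Split as yyyxx·xyxyy: (((y)*)*((yy)(xx))) matches yyyxx and (((xy)(xy))((y)*)*) matches xyxyy.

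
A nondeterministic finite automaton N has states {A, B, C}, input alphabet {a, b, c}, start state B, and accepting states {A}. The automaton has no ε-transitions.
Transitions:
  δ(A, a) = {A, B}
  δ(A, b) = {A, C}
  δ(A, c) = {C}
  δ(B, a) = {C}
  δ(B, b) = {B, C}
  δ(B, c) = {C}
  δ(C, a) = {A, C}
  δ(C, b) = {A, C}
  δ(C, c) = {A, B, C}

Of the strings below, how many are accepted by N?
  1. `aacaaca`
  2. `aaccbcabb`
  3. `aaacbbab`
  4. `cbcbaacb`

`aacaaca`: accepted
`aaccbcabb`: accepted
`aaacbbab`: accepted
`cbcbaacb`: accepted

4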